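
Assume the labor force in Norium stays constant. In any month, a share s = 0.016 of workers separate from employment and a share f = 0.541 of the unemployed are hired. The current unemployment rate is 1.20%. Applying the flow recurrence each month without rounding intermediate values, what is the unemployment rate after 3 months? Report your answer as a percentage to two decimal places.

With a fixed labor force, u_{t+1} = u_t + s·(1−u_t) − f·u_t = u_t·(1−s−f) + s.
Here 1−s−f = 0.443 and s = 0.016.
u_1 = 0.012000 × 0.443 + 0.016 = 0.021316.
u_2 = 0.021316 × 0.443 + 0.016 = 0.025443.
u_3 = 0.025443 × 0.443 + 0.016 = 0.027271.

Unemployment rate after three months ≈ 2.73%.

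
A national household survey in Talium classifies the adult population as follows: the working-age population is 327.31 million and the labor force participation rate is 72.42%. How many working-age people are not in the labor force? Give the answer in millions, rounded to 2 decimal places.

About 90.27 million are not in the labor force.

Share not in the labor force = 1 − 0.7242 = 0.2758.
Not in labor force = 0.2758 × 327.31 ≈ 90.27 million.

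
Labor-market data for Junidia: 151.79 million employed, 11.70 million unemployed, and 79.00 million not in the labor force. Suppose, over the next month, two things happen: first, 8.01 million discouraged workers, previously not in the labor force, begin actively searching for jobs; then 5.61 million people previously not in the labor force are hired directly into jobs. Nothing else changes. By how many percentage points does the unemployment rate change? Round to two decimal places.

Initially, labor force = 151.79 + 11.70 = 163.49 million, so u = 11.70/163.49 = 7.16%.
After the first change, unemployed and labor force both rise by 8.01 → E = 151.79, U = 19.71, labor force = 171.50 million.
After the second change, employed and labor force both rise by 5.61; unemployed unchanged → E = 157.40, U = 19.71, labor force = 177.11 million.
New unemployment rate = 19.71 / 177.11 = 11.13%.
Change = 11.13% − 7.16% = +3.97 percentage points.

The unemployment rate changes by +3.97 percentage points.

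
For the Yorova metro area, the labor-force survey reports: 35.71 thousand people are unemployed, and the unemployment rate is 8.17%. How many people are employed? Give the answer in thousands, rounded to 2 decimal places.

About 401.38 thousand are employed.

Labor force = U / u = 35.71 / 0.0817 ≈ 437.09 thousand.
Employed = labor force − unemployed = 437.09 − 35.71 = 401.38 thousand.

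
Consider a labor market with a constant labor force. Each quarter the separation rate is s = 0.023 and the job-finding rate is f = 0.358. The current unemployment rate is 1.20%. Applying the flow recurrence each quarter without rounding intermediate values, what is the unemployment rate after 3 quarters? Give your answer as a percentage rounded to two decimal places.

With a fixed labor force, u_{t+1} = u_t + s·(1−u_t) − f·u_t = u_t·(1−s−f) + s.
Here 1−s−f = 0.619 and s = 0.023.
u_1 = 0.012000 × 0.619 + 0.023 = 0.030428.
u_2 = 0.030428 × 0.619 + 0.023 = 0.041835.
u_3 = 0.041835 × 0.619 + 0.023 = 0.048896.

Unemployment rate after three quarters ≈ 4.89%.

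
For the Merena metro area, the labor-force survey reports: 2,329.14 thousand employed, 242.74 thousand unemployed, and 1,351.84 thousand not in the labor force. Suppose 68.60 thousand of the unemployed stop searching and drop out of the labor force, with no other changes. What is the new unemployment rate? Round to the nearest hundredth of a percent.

New unemployment rate ≈ 6.96%.

Initially, labor force = 2,329.14 + 242.74 = 2,571.88 thousand, so u = 242.74/2,571.88 = 9.44%.
After the change, unemployed and labor force both fall by 68.60 → E = 2,329.14, U = 174.14, labor force = 2,503.28 thousand.
New unemployment rate = 174.14 / 2,503.28 = 6.96%.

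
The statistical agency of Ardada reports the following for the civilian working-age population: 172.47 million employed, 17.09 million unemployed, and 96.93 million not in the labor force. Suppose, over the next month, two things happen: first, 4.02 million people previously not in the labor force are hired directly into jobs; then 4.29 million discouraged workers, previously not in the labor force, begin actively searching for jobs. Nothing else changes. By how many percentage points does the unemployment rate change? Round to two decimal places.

Initially, labor force = 172.47 + 17.09 = 189.56 million, so u = 17.09/189.56 = 9.02%.
After the first change, employed and labor force both rise by 4.02; unemployed unchanged → E = 176.49, U = 17.09, labor force = 193.58 million.
After the second change, unemployed and labor force both rise by 4.29 → E = 176.49, U = 21.38, labor force = 197.87 million.
New unemployment rate = 21.38 / 197.87 = 10.81%.
Change = 10.81% − 9.02% = +1.79 percentage points.

The unemployment rate changes by +1.79 percentage points.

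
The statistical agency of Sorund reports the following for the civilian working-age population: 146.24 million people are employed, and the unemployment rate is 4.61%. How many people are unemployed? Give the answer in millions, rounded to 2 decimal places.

About 7.07 million are unemployed.

Let U be the number unemployed. The labor force is E + U, and U/(E+U) = 0.0461.
So U = 0.0461 × 146.24 / (1 − 0.0461) = 6.7417 / 0.9539 ≈ 7.07 million.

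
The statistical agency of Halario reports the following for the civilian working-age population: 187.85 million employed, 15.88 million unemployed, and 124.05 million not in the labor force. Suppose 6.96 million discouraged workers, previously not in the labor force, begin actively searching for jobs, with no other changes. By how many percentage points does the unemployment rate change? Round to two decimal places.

The unemployment rate changes by +3.05 percentage points.

Initially, labor force = 187.85 + 15.88 = 203.73 million, so u = 15.88/203.73 = 7.79%.
After the change, unemployed and labor force both rise by 6.96 → E = 187.85, U = 22.84, labor force = 210.69 million.
New unemployment rate = 22.84 / 210.69 = 10.84%.
Change = 10.84% − 7.79% = +3.05 percentage points.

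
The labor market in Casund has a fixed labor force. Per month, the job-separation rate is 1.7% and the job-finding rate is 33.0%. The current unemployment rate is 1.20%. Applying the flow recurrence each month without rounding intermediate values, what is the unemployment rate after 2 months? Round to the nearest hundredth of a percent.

With a fixed labor force, u_{t+1} = u_t + s·(1−u_t) − f·u_t = u_t·(1−s−f) + s.
Here 1−s−f = 0.653 and s = 0.017.
u_1 = 0.012000 × 0.653 + 0.017 = 0.024836.
u_2 = 0.024836 × 0.653 + 0.017 = 0.033218.

Unemployment rate after two months ≈ 3.32%.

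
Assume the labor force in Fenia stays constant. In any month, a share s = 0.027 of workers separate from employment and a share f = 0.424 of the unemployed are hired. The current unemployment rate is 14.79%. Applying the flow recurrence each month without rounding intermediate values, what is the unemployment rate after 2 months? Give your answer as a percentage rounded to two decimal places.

With a fixed labor force, u_{t+1} = u_t + s·(1−u_t) − f·u_t = u_t·(1−s−f) + s.
Here 1−s−f = 0.549 and s = 0.027.
u_1 = 0.147900 × 0.549 + 0.027 = 0.108197.
u_2 = 0.108197 × 0.549 + 0.027 = 0.086400.

Unemployment rate after two months ≈ 8.64%.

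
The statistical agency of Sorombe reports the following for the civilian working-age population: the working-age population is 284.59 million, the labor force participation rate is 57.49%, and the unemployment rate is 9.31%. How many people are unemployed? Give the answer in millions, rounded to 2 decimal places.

About 15.23 million are unemployed.

Labor force = 0.5749 × 284.59 = 163.61 million.
Unemployed = 0.0931 × 163.61 ≈ 15.23 million.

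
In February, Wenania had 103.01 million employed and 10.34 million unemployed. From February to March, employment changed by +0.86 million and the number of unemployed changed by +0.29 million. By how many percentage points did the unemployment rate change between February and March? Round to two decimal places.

The unemployment rate changed by +0.16 percentage points.

February: labor force = 103.01 + 10.34 = 113.35; u = 10.34/113.35 = 9.12%.
March: labor force = 103.87 + 10.63 = 114.50; u = 10.63/114.50 = 9.28%.
Change = 9.28% − 9.12% = +0.16 pp.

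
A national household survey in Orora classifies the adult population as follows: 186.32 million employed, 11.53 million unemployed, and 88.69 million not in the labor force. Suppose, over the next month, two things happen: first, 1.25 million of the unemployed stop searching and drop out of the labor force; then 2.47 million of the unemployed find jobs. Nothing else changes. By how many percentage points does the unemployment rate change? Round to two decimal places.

The unemployment rate changes by −1.86 percentage points.

Initially, labor force = 186.32 + 11.53 = 197.85 million, so u = 11.53/197.85 = 5.83%.
After the first change, unemployed and labor force both fall by 1.25 → E = 186.32, U = 10.28, labor force = 196.60 million.
After the second change, unemployed falls and employed rises by 2.47; labor force unchanged → E = 188.79, U = 7.81, labor force = 196.60 million.
New unemployment rate = 7.81 / 196.60 = 3.97%.
Change = 3.97% − 5.83% = −1.86 percentage points.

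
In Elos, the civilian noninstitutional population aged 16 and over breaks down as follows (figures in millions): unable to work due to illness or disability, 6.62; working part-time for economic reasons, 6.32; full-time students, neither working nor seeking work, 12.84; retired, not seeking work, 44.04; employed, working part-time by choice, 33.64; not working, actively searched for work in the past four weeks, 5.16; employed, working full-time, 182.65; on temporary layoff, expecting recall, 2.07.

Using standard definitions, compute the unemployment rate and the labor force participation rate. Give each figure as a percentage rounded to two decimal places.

Employed = 6.32 + 33.64 + 182.65 = 222.61 million (anyone who worked, including part-time for economic reasons, counts as employed).
Unemployed = 5.16 + 2.07 = 7.23 million (jobless and actively searching, or on temporary layoff).
Labor force = 222.61 + 7.23 = 229.84 million.
Not in labor force = 6.62 + 12.84 + 44.04 = 63.50 million (those not working and not actively searching are outside the labor force).
Civilian working-age population = 229.84 + 63.50 = 293.34 million.
Unemployment rate = 7.23 / 229.84 = 3.15%.
Labor force participation rate = 229.84 / 293.34 = 78.35%.

Unemployment rate ≈ 3.15%; labor force participation rate ≈ 78.35%.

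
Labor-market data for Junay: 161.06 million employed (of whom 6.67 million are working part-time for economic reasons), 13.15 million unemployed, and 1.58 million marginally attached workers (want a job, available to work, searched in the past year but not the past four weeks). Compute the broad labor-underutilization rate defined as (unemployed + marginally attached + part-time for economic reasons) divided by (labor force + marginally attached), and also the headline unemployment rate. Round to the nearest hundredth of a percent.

Labor force = 161.06 + 13.15 = 174.21 million.
Numerator = 13.15 + 1.58 + 6.67 = 21.40 million.
Denominator = 174.21 + 1.58 = 175.79 million.
Broad rate = 21.40 / 175.79 = 12.17%.
Headline unemployment rate = 13.15 / 174.21 = 7.55%.

Broad underutilization rate ≈ 12.17%; headline unemployment rate ≈ 7.55%.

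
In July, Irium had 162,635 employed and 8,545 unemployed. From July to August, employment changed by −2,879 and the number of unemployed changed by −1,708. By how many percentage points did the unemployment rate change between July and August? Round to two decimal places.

The unemployment rate changed by −0.89 percentage points.

July: labor force = 162,635 + 8,545 = 171,180; u = 8,545/171,180 = 4.99%.
August: labor force = 159,756 + 6,837 = 166,593; u = 6,837/166,593 = 4.10%.
Change = 4.10% − 4.99% = −0.89 pp.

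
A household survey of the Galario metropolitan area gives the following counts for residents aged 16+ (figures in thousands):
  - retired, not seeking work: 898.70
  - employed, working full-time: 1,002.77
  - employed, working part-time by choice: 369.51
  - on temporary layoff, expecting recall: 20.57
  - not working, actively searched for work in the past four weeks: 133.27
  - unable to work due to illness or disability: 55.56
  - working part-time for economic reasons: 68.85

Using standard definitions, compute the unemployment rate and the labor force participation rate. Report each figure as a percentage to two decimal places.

Employed = 1,002.77 + 369.51 + 68.85 = 1,441.13 thousand (anyone who worked, including part-time for economic reasons, counts as employed).
Unemployed = 20.57 + 133.27 = 153.84 thousand (jobless and actively searching, or on temporary layoff).
Labor force = 1,441.13 + 153.84 = 1,594.97 thousand.
Not in labor force = 898.70 + 55.56 = 954.26 thousand (those not working and not actively searching are outside the labor force).
Civilian working-age population = 1,594.97 + 954.26 = 2,549.23 thousand.
Unemployment rate = 153.84 / 1,594.97 = 9.65%.
Labor force participation rate = 1,594.97 / 2,549.23 = 62.57%.

Unemployment rate ≈ 9.65%; labor force participation rate ≈ 62.57%.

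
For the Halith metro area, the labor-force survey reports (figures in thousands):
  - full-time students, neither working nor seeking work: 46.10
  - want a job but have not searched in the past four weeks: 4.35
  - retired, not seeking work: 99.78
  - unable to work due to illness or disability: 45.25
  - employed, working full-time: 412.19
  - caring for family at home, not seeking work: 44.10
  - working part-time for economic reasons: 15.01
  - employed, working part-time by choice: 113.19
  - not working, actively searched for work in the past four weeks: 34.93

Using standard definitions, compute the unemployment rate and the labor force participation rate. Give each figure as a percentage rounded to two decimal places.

Unemployment rate ≈ 6.07%; labor force participation rate ≈ 70.60%.

Employed = 412.19 + 15.01 + 113.19 = 540.39 thousand (anyone who worked, including part-time for economic reasons, counts as employed).
Unemployed = 34.93 thousand.
Labor force = 540.39 + 34.93 = 575.32 thousand.
Not in labor force = 46.10 + 4.35 + 99.78 + 45.25 + 44.10 = 239.58 thousand (those not working and not actively searching are outside the labor force — including those who want a job but have given up searching).
Civilian working-age population = 575.32 + 239.58 = 814.90 thousand.
Unemployment rate = 34.93 / 575.32 = 6.07%.
Labor force participation rate = 575.32 / 814.90 = 70.60%.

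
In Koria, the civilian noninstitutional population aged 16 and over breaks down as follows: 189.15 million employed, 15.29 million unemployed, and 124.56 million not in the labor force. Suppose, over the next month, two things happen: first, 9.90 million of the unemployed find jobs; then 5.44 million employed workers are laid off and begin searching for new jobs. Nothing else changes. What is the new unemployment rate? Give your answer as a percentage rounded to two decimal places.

Initially, labor force = 189.15 + 15.29 = 204.44 million, so u = 15.29/204.44 = 7.48%.
After the first change, unemployed falls and employed rises by 9.90; labor force unchanged → E = 199.05, U = 5.39, labor force = 204.44 million.
After the second change, employed falls and unemployed rises by 5.44; labor force unchanged → E = 193.61, U = 10.83, labor force = 204.44 million.
New unemployment rate = 10.83 / 204.44 = 5.30%.

New unemployment rate ≈ 5.30%.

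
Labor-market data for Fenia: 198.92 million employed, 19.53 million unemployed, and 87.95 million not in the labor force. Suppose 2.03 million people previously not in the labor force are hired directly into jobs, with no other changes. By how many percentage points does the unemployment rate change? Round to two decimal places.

The unemployment rate changes by −0.08 percentage points.

Initially, labor force = 198.92 + 19.53 = 218.45 million, so u = 19.53/218.45 = 8.94%.
After the change, employed and labor force both rise by 2.03; unemployed unchanged → E = 200.95, U = 19.53, labor force = 220.48 million.
New unemployment rate = 19.53 / 220.48 = 8.86%.
Change = 8.86% − 8.94% = −0.08 percentage points.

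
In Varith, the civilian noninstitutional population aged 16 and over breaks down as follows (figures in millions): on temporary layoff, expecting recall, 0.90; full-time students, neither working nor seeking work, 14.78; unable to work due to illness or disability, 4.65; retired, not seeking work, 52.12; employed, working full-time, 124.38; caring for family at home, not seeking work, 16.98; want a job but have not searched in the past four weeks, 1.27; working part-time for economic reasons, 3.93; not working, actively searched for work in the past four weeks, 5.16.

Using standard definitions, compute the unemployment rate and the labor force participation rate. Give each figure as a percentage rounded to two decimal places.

Employed = 124.38 + 3.93 = 128.31 million (anyone who worked, including part-time for economic reasons, counts as employed).
Unemployed = 0.90 + 5.16 = 6.06 million (jobless and actively searching, or on temporary layoff).
Labor force = 128.31 + 6.06 = 134.37 million.
Not in labor force = 14.78 + 4.65 + 52.12 + 16.98 + 1.27 = 89.80 million (those not working and not actively searching are outside the labor force — including those who want a job but have given up searching).
Civilian working-age population = 134.37 + 89.80 = 224.17 million.
Unemployment rate = 6.06 / 134.37 = 4.51%.
Labor force participation rate = 134.37 / 224.17 = 59.94%.

Unemployment rate ≈ 4.51%; labor force participation rate ≈ 59.94%.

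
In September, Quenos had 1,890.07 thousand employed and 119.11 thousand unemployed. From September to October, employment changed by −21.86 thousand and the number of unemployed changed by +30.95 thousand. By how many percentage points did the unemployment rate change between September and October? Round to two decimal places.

The unemployment rate changed by +1.51 percentage points.

September: labor force = 1,890.07 + 119.11 = 2,009.18; u = 119.11/2,009.18 = 5.93%.
October: labor force = 1,868.21 + 150.06 = 2,018.27; u = 150.06/2,018.27 = 7.44%.
Change = 7.44% − 5.93% = +1.51 pp.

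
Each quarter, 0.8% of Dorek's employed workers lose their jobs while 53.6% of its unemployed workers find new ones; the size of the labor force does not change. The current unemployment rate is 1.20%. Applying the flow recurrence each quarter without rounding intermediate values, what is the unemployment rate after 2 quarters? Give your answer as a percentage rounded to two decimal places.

Unemployment rate after two quarters ≈ 1.41%.

With a fixed labor force, u_{t+1} = u_t + s·(1−u_t) − f·u_t = u_t·(1−s−f) + s.
Here 1−s−f = 0.456 and s = 0.008.
u_1 = 0.012000 × 0.456 + 0.008 = 0.013472.
u_2 = 0.013472 × 0.456 + 0.008 = 0.014143.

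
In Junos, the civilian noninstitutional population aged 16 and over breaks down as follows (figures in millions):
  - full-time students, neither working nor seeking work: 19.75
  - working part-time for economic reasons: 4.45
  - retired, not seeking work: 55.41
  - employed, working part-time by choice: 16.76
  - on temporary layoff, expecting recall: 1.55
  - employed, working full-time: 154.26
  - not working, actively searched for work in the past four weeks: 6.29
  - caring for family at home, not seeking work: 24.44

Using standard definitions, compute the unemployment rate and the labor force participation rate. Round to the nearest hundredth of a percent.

Employed = 4.45 + 16.76 + 154.26 = 175.47 million (anyone who worked, including part-time for economic reasons, counts as employed).
Unemployed = 1.55 + 6.29 = 7.84 million (jobless and actively searching, or on temporary layoff).
Labor force = 175.47 + 7.84 = 183.31 million.
Not in labor force = 19.75 + 55.41 + 24.44 = 99.60 million (those not working and not actively searching are outside the labor force).
Civilian working-age population = 183.31 + 99.60 = 282.91 million.
Unemployment rate = 7.84 / 183.31 = 4.28%.
Labor force participation rate = 183.31 / 282.91 = 64.79%.

Unemployment rate ≈ 4.28%; labor force participation rate ≈ 64.79%.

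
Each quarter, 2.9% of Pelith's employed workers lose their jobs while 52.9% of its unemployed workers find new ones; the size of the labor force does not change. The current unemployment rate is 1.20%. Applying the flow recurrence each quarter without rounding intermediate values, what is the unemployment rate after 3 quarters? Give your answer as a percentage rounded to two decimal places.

Unemployment rate after three quarters ≈ 4.85%.

With a fixed labor force, u_{t+1} = u_t + s·(1−u_t) − f·u_t = u_t·(1−s−f) + s.
Here 1−s−f = 0.442 and s = 0.029.
u_1 = 0.012000 × 0.442 + 0.029 = 0.034304.
u_2 = 0.034304 × 0.442 + 0.029 = 0.044162.
u_3 = 0.044162 × 0.442 + 0.029 = 0.048520.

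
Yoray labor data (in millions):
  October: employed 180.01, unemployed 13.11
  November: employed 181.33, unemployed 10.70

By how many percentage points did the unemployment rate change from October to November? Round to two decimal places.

October: labor force = 180.01 + 13.11 = 193.12; u = 13.11/193.12 = 6.79%.
November: labor force = 181.33 + 10.70 = 192.03; u = 10.70/192.03 = 5.57%.
Change = 5.57% − 6.79% = −1.22 pp.

The unemployment rate changed by −1.22 percentage points.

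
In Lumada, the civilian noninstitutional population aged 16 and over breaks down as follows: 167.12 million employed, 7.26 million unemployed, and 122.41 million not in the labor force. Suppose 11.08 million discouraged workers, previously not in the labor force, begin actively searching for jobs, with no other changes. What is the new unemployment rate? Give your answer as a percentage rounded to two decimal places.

New unemployment rate ≈ 9.89%.

Initially, labor force = 167.12 + 7.26 = 174.38 million, so u = 7.26/174.38 = 4.16%.
After the change, unemployed and labor force both rise by 11.08 → E = 167.12, U = 18.34, labor force = 185.46 million.
New unemployment rate = 18.34 / 185.46 = 9.89%.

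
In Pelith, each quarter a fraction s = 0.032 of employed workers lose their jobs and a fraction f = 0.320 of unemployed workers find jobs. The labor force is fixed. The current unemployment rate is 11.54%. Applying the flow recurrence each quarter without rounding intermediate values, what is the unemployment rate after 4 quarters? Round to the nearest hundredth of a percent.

Unemployment rate after four quarters ≈ 9.52%.

With a fixed labor force, u_{t+1} = u_t + s·(1−u_t) − f·u_t = u_t·(1−s−f) + s.
Here 1−s−f = 0.648 and s = 0.032.
u_1 = 0.115400 × 0.648 + 0.032 = 0.106779.
u_2 = 0.106779 × 0.648 + 0.032 = 0.101193.
u_3 = 0.101193 × 0.648 + 0.032 = 0.097573.
u_4 = 0.097573 × 0.648 + 0.032 = 0.095227.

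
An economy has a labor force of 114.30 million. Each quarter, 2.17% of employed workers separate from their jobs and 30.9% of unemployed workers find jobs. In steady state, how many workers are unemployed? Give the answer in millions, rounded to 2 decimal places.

About 7.50 million are unemployed in steady state.

Steady-state unemployment rate u* = s/(s+f) = 2.17/(2.17+30.9) = 0.065618.
Unemployed = u* × labor force = 0.065618 × 114.30 ≈ 7.50 million.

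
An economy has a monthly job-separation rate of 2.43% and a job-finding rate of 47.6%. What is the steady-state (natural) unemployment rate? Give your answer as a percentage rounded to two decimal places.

Steady-state unemployment rate ≈ 4.86%.

At steady state the flows balance: s·E = f·U, so U/(E+U) = s/(s+f).
u* = 2.43 / (2.43 + 47.6) = 2.43 / 50.03 = 4.86%.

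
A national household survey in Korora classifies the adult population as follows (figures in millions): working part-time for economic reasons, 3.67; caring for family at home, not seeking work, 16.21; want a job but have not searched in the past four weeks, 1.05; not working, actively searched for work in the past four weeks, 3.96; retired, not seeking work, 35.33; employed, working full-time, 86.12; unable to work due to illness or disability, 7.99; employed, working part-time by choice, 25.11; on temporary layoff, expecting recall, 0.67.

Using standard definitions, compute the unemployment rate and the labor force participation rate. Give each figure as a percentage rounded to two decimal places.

Unemployment rate ≈ 3.87%; labor force participation rate ≈ 66.36%.

Employed = 3.67 + 86.12 + 25.11 = 114.90 million (anyone who worked, including part-time for economic reasons, counts as employed).
Unemployed = 3.96 + 0.67 = 4.63 million (jobless and actively searching, or on temporary layoff).
Labor force = 114.90 + 4.63 = 119.53 million.
Not in labor force = 16.21 + 1.05 + 35.33 + 7.99 = 60.58 million (those not working and not actively searching are outside the labor force — including those who want a job but have given up searching).
Civilian working-age population = 119.53 + 60.58 = 180.11 million.
Unemployment rate = 4.63 / 119.53 = 3.87%.
Labor force participation rate = 119.53 / 180.11 = 66.36%.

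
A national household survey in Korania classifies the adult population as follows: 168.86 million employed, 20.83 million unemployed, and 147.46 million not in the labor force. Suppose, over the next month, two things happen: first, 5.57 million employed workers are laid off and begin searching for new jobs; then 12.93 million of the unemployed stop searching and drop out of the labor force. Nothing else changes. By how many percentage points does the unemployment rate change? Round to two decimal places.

Initially, labor force = 168.86 + 20.83 = 189.69 million, so u = 20.83/189.69 = 10.98%.
After the first change, employed falls and unemployed rises by 5.57; labor force unchanged → E = 163.29, U = 26.40, labor force = 189.69 million.
After the second change, unemployed and labor force both fall by 12.93 → E = 163.29, U = 13.47, labor force = 176.76 million.
New unemployment rate = 13.47 / 176.76 = 7.62%.
Change = 7.62% − 10.98% = −3.36 percentage points.

The unemployment rate changes by −3.36 percentage points.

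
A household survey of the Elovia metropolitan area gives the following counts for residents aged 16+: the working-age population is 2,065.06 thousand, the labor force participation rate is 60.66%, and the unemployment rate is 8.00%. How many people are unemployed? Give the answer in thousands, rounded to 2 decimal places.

Labor force = 0.6066 × 2,065.06 = 1,252.67 thousand.
Unemployed = 0.0800 × 1,252.67 ≈ 100.21 thousand.

About 100.21 thousand are unemployed.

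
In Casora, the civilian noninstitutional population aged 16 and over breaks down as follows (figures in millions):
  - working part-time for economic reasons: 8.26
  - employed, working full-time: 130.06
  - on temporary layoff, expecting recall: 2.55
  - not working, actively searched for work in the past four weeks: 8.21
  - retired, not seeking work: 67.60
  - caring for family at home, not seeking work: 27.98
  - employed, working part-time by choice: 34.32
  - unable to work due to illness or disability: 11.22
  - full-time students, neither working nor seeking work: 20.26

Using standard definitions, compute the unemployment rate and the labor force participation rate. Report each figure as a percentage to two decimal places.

Employed = 8.26 + 130.06 + 34.32 = 172.64 million (anyone who worked, including part-time for economic reasons, counts as employed).
Unemployed = 2.55 + 8.21 = 10.76 million (jobless and actively searching, or on temporary layoff).
Labor force = 172.64 + 10.76 = 183.40 million.
Not in labor force = 67.60 + 27.98 + 11.22 + 20.26 = 127.06 million (those not working and not actively searching are outside the labor force).
Civilian working-age population = 183.40 + 127.06 = 310.46 million.
Unemployment rate = 10.76 / 183.40 = 5.87%.
Labor force participation rate = 183.40 / 310.46 = 59.07%.

Unemployment rate ≈ 5.87%; labor force participation rate ≈ 59.07%.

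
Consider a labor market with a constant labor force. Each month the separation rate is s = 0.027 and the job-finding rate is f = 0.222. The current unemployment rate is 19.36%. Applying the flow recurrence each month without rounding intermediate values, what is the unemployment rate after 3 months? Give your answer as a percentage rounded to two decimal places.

With a fixed labor force, u_{t+1} = u_t + s·(1−u_t) − f·u_t = u_t·(1−s−f) + s.
Here 1−s−f = 0.751 and s = 0.027.
u_1 = 0.193600 × 0.751 + 0.027 = 0.172394.
u_2 = 0.172394 × 0.751 + 0.027 = 0.156468.
u_3 = 0.156468 × 0.751 + 0.027 = 0.144507.

Unemployment rate after three months ≈ 14.45%.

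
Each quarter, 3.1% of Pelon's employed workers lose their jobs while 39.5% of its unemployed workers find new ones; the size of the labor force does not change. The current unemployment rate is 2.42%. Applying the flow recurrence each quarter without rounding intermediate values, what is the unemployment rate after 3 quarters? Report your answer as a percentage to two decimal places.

Unemployment rate after three quarters ≈ 6.36%.

With a fixed labor force, u_{t+1} = u_t + s·(1−u_t) − f·u_t = u_t·(1−s−f) + s.
Here 1−s−f = 0.574 and s = 0.031.
u_1 = 0.024200 × 0.574 + 0.031 = 0.044891.
u_2 = 0.044891 × 0.574 + 0.031 = 0.056767.
u_3 = 0.056767 × 0.574 + 0.031 = 0.063584.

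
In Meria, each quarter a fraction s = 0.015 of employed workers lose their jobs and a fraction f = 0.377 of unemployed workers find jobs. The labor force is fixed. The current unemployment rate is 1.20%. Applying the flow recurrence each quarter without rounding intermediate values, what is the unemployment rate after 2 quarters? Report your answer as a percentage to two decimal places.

Unemployment rate after two quarters ≈ 2.86%.

With a fixed labor force, u_{t+1} = u_t + s·(1−u_t) − f·u_t = u_t·(1−s−f) + s.
Here 1−s−f = 0.608 and s = 0.015.
u_1 = 0.012000 × 0.608 + 0.015 = 0.022296.
u_2 = 0.022296 × 0.608 + 0.015 = 0.028556.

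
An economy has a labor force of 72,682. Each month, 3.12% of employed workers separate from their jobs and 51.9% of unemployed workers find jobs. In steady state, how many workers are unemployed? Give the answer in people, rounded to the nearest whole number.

Steady-state unemployment rate u* = s/(s+f) = 3.12/(3.12+51.9) = 0.056707.
Unemployed = u* × labor force = 0.056707 × 72,682 ≈ 4,122.

About 4,122 are unemployed in steady state.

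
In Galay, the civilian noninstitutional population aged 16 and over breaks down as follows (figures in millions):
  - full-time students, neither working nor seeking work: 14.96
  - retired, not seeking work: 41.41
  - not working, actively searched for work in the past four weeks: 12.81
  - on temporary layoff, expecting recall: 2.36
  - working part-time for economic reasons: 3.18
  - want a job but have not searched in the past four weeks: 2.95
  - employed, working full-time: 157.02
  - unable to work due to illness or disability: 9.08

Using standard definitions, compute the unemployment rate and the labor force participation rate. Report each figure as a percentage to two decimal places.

Employed = 3.18 + 157.02 = 160.20 million (anyone who worked, including part-time for economic reasons, counts as employed).
Unemployed = 12.81 + 2.36 = 15.17 million (jobless and actively searching, or on temporary layoff).
Labor force = 160.20 + 15.17 = 175.37 million.
Not in labor force = 14.96 + 41.41 + 2.95 + 9.08 = 68.40 million (those not working and not actively searching are outside the labor force — including those who want a job but have given up searching).
Civilian working-age population = 175.37 + 68.40 = 243.77 million.
Unemployment rate = 15.17 / 175.37 = 8.65%.
Labor force participation rate = 175.37 / 243.77 = 71.94%.

Unemployment rate ≈ 8.65%; labor force participation rate ≈ 71.94%.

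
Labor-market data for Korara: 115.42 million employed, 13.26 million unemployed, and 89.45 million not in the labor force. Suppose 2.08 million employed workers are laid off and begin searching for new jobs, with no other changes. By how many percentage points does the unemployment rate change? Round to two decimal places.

The unemployment rate changes by +1.62 percentage points.

Initially, labor force = 115.42 + 13.26 = 128.68 million, so u = 13.26/128.68 = 10.30%.
After the change, employed falls and unemployed rises by 2.08; labor force unchanged → E = 113.34, U = 15.34, labor force = 128.68 million.
New unemployment rate = 15.34 / 128.68 = 11.92%.
Change = 11.92% − 10.30% = +1.62 percentage points.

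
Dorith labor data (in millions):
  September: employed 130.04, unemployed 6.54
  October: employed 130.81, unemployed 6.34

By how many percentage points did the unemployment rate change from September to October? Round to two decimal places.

September: labor force = 130.04 + 6.54 = 136.58; u = 6.54/136.58 = 4.79%.
October: labor force = 130.81 + 6.34 = 137.15; u = 6.34/137.15 = 4.62%.
Change = 4.62% − 4.79% = −0.17 pp.

The unemployment rate changed by −0.17 percentage points.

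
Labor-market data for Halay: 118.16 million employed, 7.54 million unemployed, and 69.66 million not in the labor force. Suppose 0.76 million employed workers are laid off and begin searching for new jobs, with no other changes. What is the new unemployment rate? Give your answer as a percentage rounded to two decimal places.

Initially, labor force = 118.16 + 7.54 = 125.70 million, so u = 7.54/125.70 = 6.00%.
After the change, employed falls and unemployed rises by 0.76; labor force unchanged → E = 117.40, U = 8.30, labor force = 125.70 million.
New unemployment rate = 8.30 / 125.70 = 6.60%.

New unemployment rate ≈ 6.60%.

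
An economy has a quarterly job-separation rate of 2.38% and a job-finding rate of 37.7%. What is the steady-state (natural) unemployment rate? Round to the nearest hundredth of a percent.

Steady-state unemployment rate ≈ 5.94%.

At steady state the flows balance: s·E = f·U, so U/(E+U) = s/(s+f).
u* = 2.38 / (2.38 + 37.7) = 2.38 / 40.08 = 5.94%.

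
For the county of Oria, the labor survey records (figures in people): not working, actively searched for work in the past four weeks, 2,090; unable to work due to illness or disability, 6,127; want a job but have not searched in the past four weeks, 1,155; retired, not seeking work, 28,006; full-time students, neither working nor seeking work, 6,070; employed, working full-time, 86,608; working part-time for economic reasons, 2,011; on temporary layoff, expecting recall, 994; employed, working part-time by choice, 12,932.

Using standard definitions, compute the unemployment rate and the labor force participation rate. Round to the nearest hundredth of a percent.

Unemployment rate ≈ 2.95%; labor force participation rate ≈ 71.67%.

Employed = 86,608 + 2,011 + 12,932 = 101,551 (anyone who worked, including part-time for economic reasons, counts as employed).
Unemployed = 2,090 + 994 = 3,084 (jobless and actively searching, or on temporary layoff).
Labor force = 101,551 + 3,084 = 104,635.
Not in labor force = 6,127 + 1,155 + 28,006 + 6,070 = 41,358 (those not working and not actively searching are outside the labor force — including those who want a job but have given up searching).
Civilian working-age population = 104,635 + 41,358 = 145,993.
Unemployment rate = 3,084 / 104,635 = 2.95%.
Labor force participation rate = 104,635 / 145,993 = 71.67%.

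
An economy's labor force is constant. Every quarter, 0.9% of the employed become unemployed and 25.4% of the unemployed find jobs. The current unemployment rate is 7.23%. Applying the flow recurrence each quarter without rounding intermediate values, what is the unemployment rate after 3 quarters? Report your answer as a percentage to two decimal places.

With a fixed labor force, u_{t+1} = u_t + s·(1−u_t) − f·u_t = u_t·(1−s−f) + s.
Here 1−s−f = 0.737 and s = 0.009.
u_1 = 0.072300 × 0.737 + 0.009 = 0.062285.
u_2 = 0.062285 × 0.737 + 0.009 = 0.054904.
u_3 = 0.054904 × 0.737 + 0.009 = 0.049464.

Unemployment rate after three quarters ≈ 4.95%.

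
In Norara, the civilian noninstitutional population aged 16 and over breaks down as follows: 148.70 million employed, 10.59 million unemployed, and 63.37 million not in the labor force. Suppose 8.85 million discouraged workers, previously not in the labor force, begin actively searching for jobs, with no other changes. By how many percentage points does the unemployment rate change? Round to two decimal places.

Initially, labor force = 148.70 + 10.59 = 159.29 million, so u = 10.59/159.29 = 6.65%.
After the change, unemployed and labor force both rise by 8.85 → E = 148.70, U = 19.44, labor force = 168.14 million.
New unemployment rate = 19.44 / 168.14 = 11.56%.
Change = 11.56% − 6.65% = +4.91 percentage points.

The unemployment rate changes by +4.91 percentage points.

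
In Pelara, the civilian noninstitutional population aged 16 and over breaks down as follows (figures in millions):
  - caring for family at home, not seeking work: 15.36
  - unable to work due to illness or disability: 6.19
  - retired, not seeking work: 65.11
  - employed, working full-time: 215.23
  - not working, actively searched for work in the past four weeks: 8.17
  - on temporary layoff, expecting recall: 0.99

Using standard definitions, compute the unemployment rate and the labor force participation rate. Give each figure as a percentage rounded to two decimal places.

Unemployment rate ≈ 4.08%; labor force participation rate ≈ 72.14%.

Employed = 215.23 million.
Unemployed = 8.17 + 0.99 = 9.16 million (jobless and actively searching, or on temporary layoff).
Labor force = 215.23 + 9.16 = 224.39 million.
Not in labor force = 15.36 + 6.19 + 65.11 = 86.66 million (those not working and not actively searching are outside the labor force).
Civilian working-age population = 224.39 + 86.66 = 311.05 million.
Unemployment rate = 9.16 / 224.39 = 4.08%.
Labor force participation rate = 224.39 / 311.05 = 72.14%.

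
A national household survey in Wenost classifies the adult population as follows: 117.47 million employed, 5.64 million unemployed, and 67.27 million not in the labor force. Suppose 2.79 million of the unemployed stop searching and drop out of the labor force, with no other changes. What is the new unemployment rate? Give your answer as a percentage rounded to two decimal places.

Initially, labor force = 117.47 + 5.64 = 123.11 million, so u = 5.64/123.11 = 4.58%.
After the change, unemployed and labor force both fall by 2.79 → E = 117.47, U = 2.85, labor force = 120.32 million.
New unemployment rate = 2.85 / 120.32 = 2.37%.

New unemployment rate ≈ 2.37%.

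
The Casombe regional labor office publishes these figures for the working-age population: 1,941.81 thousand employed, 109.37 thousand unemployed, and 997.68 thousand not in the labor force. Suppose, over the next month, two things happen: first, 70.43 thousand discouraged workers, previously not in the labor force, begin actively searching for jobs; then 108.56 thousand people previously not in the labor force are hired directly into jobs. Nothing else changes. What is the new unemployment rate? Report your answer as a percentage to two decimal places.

New unemployment rate ≈ 8.06%.

Initially, labor force = 1,941.81 + 109.37 = 2,051.18 thousand, so u = 109.37/2,051.18 = 5.33%.
After the first change, unemployed and labor force both rise by 70.43 → E = 1,941.81, U = 179.80, labor force = 2,121.61 thousand.
After the second change, employed and labor force both rise by 108.56; unemployed unchanged → E = 2,050.37, U = 179.80, labor force = 2,230.17 thousand.
New unemployment rate = 179.80 / 2,230.17 = 8.06%.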